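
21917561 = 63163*347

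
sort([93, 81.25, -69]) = [-69, 81.25, 93]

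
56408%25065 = 6278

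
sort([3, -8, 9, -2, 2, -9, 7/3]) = [-9, -8, -2, 2, 7/3, 3, 9]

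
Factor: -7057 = -1*7057^1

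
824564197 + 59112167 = 883676364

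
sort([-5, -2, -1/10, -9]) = [-9, -5, -2, -1/10]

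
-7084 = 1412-8496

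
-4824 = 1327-6151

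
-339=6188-6527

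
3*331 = 993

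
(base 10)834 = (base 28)11m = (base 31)qs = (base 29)sm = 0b1101000010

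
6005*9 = 54045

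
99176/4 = 24794 = 24794.00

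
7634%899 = 442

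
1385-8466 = -7081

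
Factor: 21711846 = 2^1*3^1*13^1*173^1*1609^1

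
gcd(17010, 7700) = 70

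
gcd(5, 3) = 1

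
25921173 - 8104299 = 17816874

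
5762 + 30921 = 36683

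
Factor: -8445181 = -1*937^1*9013^1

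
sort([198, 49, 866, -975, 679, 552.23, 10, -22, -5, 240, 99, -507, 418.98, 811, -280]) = [-975, -507, -280, -22, -5, 10, 49, 99, 198, 240, 418.98, 552.23, 679, 811, 866]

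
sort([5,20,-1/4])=[-1/4,5,20]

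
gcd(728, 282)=2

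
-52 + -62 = -114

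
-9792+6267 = -3525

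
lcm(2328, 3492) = 6984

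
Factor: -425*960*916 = -1*2^8*3^1*5^3*17^1*229^1 = -373728000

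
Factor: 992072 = 2^3*269^1*461^1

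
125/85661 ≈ 0.00146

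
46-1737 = -1691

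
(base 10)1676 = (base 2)11010001100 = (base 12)b78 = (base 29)1sn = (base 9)2262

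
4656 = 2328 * 2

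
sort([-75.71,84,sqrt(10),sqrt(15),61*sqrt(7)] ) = [-75.71,sqrt(10),sqrt(15),84,61*sqrt(7)] 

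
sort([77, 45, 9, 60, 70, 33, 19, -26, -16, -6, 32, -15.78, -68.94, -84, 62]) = [-84, -68.94, -26, -16, -15.78, -6, 9, 19, 32, 33, 45, 60, 62, 70, 77]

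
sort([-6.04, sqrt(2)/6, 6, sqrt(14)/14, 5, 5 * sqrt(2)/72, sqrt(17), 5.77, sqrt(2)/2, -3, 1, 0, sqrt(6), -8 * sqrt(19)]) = [-8 * sqrt(19), -6.04, -3, 0, 5 * sqrt(2)/72, sqrt(2)/6, sqrt(14)/14, sqrt(2)/2, 1, sqrt(6), sqrt(17), 5, 5.77, 6]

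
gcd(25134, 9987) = 3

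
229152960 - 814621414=-585468454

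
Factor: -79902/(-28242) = 3^(-1)*23^1*193^1*523^(-1) = 4439/1569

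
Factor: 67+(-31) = 2^2 * 3^2 = 36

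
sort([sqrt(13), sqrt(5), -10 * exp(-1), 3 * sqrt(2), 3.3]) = [-10 * exp(-1), sqrt(5), 3.3, sqrt(13), 3 * sqrt(2)]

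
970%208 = 138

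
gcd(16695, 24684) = 3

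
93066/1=93066=93066.00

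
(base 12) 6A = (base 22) 3G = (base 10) 82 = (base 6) 214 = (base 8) 122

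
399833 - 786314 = -386481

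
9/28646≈0.000314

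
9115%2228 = 203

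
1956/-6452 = -489/1613 ≈ -0.303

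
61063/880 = 69 + 343/880≈69.39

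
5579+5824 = 11403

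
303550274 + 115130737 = 418681011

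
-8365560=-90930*92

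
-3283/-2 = 1641 + 1/2 = 1641.50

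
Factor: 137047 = 19^1*7213^1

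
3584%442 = 48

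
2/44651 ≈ 0.0000448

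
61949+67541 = 129490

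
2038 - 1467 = 571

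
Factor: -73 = -1*73^1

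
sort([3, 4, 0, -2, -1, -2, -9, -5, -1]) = [-9, -5, -2, -2, -1, -1, 0, 3, 4]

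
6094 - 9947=-3853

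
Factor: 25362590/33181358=5^1 * 7^(-1) * 11^1 * 97^1 * 463^(-1) * 2377^1 * 5119^(-1)=12681295/16590679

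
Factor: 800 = 2^5*5^2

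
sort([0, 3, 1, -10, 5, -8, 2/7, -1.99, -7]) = [-10, -8, -7, -1.99, 0, 2/7, 1, 3, 5]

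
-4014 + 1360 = -2654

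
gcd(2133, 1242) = 27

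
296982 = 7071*42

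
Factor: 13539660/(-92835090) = -1 * 2^1 * 3^(-1) * 29^(-1) * 113^1 * 1997^1 * 35569^(-1) = -451322/3094503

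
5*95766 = 478830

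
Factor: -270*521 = -1*2^1*3^3*5^1*521^1 = -140670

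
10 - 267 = -257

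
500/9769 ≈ 0.0512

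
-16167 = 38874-55041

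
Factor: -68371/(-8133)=3^(-1) * 2711^(-1) * 68371^1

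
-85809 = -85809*1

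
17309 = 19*911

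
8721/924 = 2907/308 ≈ 9.44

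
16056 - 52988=-36932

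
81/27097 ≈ 0.00299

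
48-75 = -27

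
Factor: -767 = -1*13^1*59^1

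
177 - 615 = -438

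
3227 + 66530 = 69757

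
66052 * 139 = 9181228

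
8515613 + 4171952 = 12687565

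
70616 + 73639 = 144255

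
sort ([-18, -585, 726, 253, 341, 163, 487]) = [-585, -18, 163, 253, 341, 487, 726]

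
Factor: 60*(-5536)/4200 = -1*2^4*5^(-1)*7^(-1)*173^1 = -2768/35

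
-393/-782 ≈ 0.503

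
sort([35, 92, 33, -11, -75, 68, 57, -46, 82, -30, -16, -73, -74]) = [-75, -74, -73, -46, -30, -16, -11, 33, 35, 57, 68, 82, 92]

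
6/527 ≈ 0.0114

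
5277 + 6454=11731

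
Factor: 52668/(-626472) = -1*2^(-1)*19^1*113^(-1) = -19/226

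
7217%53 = 9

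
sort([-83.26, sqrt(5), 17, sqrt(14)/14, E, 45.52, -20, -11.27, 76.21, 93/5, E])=[-83.26, -20, -11.27, sqrt(14)/14, sqrt(5), E, E, 17, 93/5, 45.52, 76.21]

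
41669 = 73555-31886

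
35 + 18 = 53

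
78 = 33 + 45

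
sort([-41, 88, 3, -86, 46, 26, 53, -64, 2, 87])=[-86, -64, -41, 2, 3, 26, 46, 53, 87, 88]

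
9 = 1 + 8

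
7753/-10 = -775 - 3/10 = -775.30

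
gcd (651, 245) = 7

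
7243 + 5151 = 12394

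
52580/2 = 26290 = 26290.00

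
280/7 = 40 = 40.00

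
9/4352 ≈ 0.00207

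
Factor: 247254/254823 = 2^1 * 7^2 * 101^(-1) = 98/101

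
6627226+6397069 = 13024295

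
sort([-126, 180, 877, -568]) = [-568, -126, 180, 877]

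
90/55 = 18/11 ≈ 1.64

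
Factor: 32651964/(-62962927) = -1*2^2*3^3*43^1*79^1*89^1*62962927^(-1)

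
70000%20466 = 8602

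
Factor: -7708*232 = -1*2^5*29^1*41^1*47^1 = -1788256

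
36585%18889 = 17696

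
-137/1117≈-0.123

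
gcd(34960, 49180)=20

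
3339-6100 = -2761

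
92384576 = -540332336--632716912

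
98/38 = 2 + 11/19 ≈ 2.58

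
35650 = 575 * 62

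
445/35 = 12 + 5/7 ≈ 12.71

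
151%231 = 151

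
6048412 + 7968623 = 14017035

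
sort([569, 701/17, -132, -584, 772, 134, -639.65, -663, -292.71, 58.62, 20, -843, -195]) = [-843, -663, -639.65, -584, -292.71, -195, -132, 20, 701/17, 58.62, 134, 569, 772]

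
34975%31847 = 3128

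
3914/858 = 1957/429≈4.56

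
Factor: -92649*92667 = -1*3^2*17^1*23^1*79^1*89^1*347^1 = -8585504883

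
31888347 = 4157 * 7671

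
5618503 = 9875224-4256721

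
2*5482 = 10964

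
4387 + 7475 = 11862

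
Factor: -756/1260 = -1*3^1*5^(-1) = -3/5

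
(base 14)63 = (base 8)127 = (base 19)4b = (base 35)2h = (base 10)87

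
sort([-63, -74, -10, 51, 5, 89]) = [-74, -63, -10, 5, 51, 89]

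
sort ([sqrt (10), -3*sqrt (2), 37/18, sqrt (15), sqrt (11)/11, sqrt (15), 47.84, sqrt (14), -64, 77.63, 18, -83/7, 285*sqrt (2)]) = [-64, -83/7, -3*sqrt (2), sqrt (11)/11, 37/18, sqrt (10), sqrt (14), sqrt (15), sqrt (15), 18, 47.84, 77.63, 285*sqrt (2)]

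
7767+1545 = 9312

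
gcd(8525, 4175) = 25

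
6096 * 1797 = 10954512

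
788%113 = 110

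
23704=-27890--51594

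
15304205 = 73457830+-58153625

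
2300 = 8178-5878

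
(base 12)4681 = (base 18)1657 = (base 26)bgl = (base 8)17301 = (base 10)7873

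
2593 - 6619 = -4026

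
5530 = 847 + 4683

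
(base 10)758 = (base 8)1366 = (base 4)23312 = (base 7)2132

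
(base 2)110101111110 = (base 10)3454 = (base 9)4657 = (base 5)102304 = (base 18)abg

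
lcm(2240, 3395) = 217280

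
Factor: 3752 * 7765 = 2^3 * 5^1 * 7^1 * 67^1 * 1553^1 = 29134280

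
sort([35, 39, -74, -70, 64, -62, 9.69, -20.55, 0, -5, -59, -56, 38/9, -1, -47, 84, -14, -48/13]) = [-74, -70, -62, -59, -56, -47, -20.55, -14, -5, -48/13, -1, 0, 38/9, 9.69, 35, 39, 64, 84]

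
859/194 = 4 + 83/194 ≈ 4.43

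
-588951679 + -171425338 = -760377017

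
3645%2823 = 822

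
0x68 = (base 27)3n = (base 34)32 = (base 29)3h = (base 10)104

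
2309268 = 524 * 4407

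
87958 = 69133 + 18825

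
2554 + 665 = 3219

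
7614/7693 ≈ 0.990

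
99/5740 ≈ 0.0172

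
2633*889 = 2340737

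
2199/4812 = 733/1604 ≈ 0.457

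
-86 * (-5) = 430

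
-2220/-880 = 2 + 23/44 ≈ 2.52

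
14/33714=7/16857 ≈ 0.000415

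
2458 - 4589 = -2131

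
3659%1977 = 1682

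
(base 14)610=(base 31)17c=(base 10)1190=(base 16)4a6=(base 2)10010100110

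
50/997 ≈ 0.0502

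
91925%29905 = 2210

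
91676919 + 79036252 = 170713171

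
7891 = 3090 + 4801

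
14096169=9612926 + 4483243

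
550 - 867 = -317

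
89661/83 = 1080 + 21/83≈1080.25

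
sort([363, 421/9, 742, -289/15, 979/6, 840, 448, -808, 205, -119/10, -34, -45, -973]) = [-973, -808, -45, -34, -289/15, -119/10, 421/9, 979/6, 205, 363, 448, 742, 840]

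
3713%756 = 689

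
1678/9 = 186 + 4/9 ≈ 186.44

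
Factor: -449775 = -1 * 3^2 * 5^2 * 1999^1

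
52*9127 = 474604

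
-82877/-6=13812+5/6 ≈ 13812.83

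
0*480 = 0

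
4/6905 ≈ 0.000579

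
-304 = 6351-6655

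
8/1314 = 4/657 ≈ 0.00609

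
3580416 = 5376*666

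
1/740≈0.00135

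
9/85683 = 3/28561 ≈ 0.000105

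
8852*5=44260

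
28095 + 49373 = 77468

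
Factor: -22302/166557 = -1*2^1*3^2*7^1*941^(-1) = -126/941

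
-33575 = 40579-74154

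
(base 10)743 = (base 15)348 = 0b1011100111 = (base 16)2e7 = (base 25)14i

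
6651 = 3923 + 2728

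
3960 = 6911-2951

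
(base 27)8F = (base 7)450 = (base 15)106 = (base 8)347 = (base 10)231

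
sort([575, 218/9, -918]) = [-918, 218/9, 575]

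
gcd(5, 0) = 5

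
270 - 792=-522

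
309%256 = 53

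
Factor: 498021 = 3^1 * 109^1 * 1523^1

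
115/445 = 23/89 ≈ 0.258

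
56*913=51128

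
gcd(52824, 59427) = 6603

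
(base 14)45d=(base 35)or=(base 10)867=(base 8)1543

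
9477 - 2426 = 7051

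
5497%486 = 151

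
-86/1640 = -43/820 ≈ -0.0524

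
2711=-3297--6008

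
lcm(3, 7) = 21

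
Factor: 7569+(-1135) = 2^1*3217^1 = 6434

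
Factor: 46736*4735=2^4*5^1*23^1*127^1*947^1=221294960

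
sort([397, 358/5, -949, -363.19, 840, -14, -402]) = [-949, -402, -363.19, -14, 358/5, 397, 840]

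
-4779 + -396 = -5175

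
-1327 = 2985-4312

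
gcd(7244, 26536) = 4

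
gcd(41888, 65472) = 352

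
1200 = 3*400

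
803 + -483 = 320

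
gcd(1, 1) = 1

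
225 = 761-536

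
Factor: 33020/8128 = 2^(-4)*5^1*13^1 = 65/16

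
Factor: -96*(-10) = 2^6*3^1*5^1 = 960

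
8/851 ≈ 0.00940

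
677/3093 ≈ 0.219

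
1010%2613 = 1010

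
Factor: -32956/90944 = -1 * 2^(-4) * 7^(-1) * 11^1 * 29^(-1) * 107^1 = -1177/3248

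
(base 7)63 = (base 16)2d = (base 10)45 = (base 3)1200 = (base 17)2b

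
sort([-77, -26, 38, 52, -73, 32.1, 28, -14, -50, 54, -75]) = [-77, -75, -73, -50, -26, -14, 28, 32.1, 38, 52, 54]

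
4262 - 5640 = -1378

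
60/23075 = 12/4615 ≈ 0.00260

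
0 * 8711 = 0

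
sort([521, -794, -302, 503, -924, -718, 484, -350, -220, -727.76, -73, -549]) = [-924, -794, -727.76, -718, -549, -350, -302, -220, -73, 484, 503, 521]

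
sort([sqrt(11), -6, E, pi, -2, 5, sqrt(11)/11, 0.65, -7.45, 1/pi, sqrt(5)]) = [-7.45, -6, -2, sqrt(11)/11, 1/pi, 0.65, sqrt(5), E, pi, sqrt(11), 5]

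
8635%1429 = 61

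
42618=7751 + 34867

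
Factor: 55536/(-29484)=-1*2^2*3^(-3)*7^(-1)*89^1=-356/189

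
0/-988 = 0 = 0.00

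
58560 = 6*9760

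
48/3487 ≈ 0.0138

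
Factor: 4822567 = 4822567^1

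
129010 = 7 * 18430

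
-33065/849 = -38 - 803/849 ≈ -38.95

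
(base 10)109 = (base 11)9a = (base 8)155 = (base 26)45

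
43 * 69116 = 2971988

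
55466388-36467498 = 18998890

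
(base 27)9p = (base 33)84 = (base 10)268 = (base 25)ai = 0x10c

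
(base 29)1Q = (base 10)55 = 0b110111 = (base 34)1L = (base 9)61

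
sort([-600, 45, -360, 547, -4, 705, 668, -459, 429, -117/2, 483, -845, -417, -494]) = [-845, -600, -494, -459, -417, -360, -117/2, -4, 45, 429, 483, 547, 668, 705]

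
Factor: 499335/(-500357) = -1*3^1*5^1*11^(-1)*13^(-1)*3499^(-1)*33289^1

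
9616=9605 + 11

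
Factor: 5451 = 3^1 * 23^1 * 79^1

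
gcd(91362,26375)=1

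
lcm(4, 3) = 12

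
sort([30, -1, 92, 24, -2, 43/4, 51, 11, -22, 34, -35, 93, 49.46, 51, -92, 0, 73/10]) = [-92, -35, -22, -2, -1, 0, 73/10, 43/4, 11, 24, 30, 34, 49.46, 51, 51, 92, 93]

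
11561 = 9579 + 1982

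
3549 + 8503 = 12052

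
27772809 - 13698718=14074091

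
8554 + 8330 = 16884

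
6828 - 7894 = -1066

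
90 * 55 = 4950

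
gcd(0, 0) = 0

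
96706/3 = 32235+1/3 ≈ 32235.33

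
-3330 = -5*666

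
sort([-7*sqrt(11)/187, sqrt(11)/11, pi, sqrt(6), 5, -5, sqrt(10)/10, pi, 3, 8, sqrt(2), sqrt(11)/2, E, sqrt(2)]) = [-5, -7*sqrt(11)/187, sqrt(11)/11, sqrt(10)/10, sqrt(2), sqrt(2), sqrt(11)/2, sqrt(6), E, 3, pi, pi, 5, 8]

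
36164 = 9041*4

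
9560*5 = 47800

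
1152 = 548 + 604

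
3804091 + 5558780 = 9362871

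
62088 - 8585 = 53503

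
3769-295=3474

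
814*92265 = 75103710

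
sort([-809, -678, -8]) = [-809, -678, -8]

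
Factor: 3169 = 3169^1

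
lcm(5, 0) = 0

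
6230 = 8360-2130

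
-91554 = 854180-945734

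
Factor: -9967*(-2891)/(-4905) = -1*3^(-2)*5^(-1)*7^2*59^1*109^(-1)*9967^1 = -28814597/4905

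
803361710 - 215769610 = 587592100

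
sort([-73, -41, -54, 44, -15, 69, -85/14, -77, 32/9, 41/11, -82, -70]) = [-82, -77, -73, -70, -54, -41, -15, -85/14, 32/9, 41/11, 44, 69]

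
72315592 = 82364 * 878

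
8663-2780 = 5883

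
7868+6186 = 14054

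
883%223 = 214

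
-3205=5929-9134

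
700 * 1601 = 1120700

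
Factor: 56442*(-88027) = -1*2^1*3^1*19^1*23^1*41^1*113^1*409^1 = -4968419934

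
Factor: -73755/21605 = -1 * 3^2 * 11^1 * 29^(-1) = -99/29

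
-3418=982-4400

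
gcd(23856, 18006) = 6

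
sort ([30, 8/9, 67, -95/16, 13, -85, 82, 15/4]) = [-85, -95/16, 8/9, 15/4, 13, 30, 67, 82]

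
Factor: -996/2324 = -1*3^1*7^(-1) = -3/7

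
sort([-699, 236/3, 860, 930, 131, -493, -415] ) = [-699, -493, -415, 236/3, 131, 860, 930] 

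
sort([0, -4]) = [-4, 0]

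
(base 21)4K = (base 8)150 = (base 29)3H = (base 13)80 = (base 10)104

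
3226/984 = 3+137/492 ≈ 3.28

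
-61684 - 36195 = -97879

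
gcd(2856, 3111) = 51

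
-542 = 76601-77143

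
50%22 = 6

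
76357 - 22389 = 53968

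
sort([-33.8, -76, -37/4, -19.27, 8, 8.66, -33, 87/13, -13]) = [-76, -33.8, -33, -19.27, -13, -37/4, 87/13, 8, 8.66]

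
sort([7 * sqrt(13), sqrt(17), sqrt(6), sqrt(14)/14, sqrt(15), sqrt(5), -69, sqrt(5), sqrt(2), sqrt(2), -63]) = [-69, -63, sqrt(14)/14, sqrt(2), sqrt(2), sqrt(5), sqrt(5), sqrt(6), sqrt(15), sqrt(17), 7 * sqrt(13)]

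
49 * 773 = 37877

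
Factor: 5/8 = 2^(-3)*5^1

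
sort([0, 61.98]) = [0, 61.98]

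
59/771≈0.0765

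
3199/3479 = 457/497 ≈ 0.920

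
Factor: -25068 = -1*2^2*3^1*2089^1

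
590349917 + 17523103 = 607873020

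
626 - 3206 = -2580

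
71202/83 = 857 + 71/83 ≈ 857.86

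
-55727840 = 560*(-99514)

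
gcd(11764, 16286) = 34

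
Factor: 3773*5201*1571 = 7^4*11^1*743^1*1571^1 = 30828318983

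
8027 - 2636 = 5391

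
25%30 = 25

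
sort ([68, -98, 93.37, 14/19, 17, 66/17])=[-98, 14/19, 66/17, 17, 68, 93.37]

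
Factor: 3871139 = 3871139^1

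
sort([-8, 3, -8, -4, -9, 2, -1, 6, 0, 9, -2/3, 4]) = [-9, -8, -8, -4, -1, -2/3, 0, 2, 3, 4, 6, 9]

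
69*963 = 66447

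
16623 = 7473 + 9150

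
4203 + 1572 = 5775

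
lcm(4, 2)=4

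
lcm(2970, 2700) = 29700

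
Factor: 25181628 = 2^2*3^1*29^1*269^2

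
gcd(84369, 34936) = 1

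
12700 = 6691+6009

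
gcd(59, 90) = 1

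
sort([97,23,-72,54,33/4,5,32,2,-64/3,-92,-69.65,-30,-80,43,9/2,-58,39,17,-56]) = [-92,-80,-72,-69.65,-58,-56,-30,-64/3,2,9/2,5,33/4,17,23,32,39,43,54,97]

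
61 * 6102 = 372222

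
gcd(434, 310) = 62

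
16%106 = 16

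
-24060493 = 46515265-70575758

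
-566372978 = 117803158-684176136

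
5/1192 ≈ 0.00419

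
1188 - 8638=-7450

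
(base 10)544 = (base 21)14j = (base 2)1000100000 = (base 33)gg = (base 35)fj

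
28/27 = 1 + 1/27 ≈ 1.04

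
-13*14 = -182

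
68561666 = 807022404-738460738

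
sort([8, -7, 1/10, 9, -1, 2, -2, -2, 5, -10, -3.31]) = [-10, -7, -3.31, -2, -2, -1, 1/10, 2, 5, 8, 9]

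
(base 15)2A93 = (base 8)21662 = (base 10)9138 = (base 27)CEC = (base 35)7G3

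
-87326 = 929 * (-94)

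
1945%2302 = 1945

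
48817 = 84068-35251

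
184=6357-6173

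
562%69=10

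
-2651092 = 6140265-8791357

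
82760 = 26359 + 56401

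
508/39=13 + 1/39 ≈ 13.03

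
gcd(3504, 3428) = 4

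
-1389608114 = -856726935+-532881179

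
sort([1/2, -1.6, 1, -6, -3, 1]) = [-6, -3, -1.6, 1/2, 1, 1]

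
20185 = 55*367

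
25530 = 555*46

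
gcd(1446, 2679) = 3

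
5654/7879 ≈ 0.718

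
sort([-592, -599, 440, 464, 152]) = [-599, -592, 152, 440, 464]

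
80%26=2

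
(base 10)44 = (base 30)1e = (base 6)112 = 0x2c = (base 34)1a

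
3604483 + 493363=4097846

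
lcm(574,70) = 2870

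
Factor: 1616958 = 2^1 * 3^2 * 7^1 * 41^1 * 313^1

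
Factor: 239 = 239^1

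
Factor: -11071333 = -1*7^1*13^1*89^1*1367^1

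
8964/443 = 20 + 104/443 ≈ 20.23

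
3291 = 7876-4585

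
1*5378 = 5378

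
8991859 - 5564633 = 3427226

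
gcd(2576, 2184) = 56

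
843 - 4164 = -3321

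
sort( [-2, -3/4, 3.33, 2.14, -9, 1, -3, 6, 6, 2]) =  [-9, -3, -2, -3/4, 1, 2, 2.14, 3.33, 6, 6]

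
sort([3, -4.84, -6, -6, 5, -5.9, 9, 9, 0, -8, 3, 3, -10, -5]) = [-10, -8, -6, -6, -5.9, -5, -4.84, 0, 3, 3, 3, 5, 9, 9]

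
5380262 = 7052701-1672439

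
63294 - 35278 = 28016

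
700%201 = 97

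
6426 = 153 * 42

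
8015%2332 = 1019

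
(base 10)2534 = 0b100111100110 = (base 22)554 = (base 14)cd0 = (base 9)3425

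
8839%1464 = 55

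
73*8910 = 650430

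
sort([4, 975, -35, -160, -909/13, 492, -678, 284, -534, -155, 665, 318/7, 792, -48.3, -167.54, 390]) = [-678, -534, -167.54, -160, -155, -909/13, -48.3, -35, 4, 318/7, 284, 390, 492, 665, 792, 975]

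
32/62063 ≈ 0.000516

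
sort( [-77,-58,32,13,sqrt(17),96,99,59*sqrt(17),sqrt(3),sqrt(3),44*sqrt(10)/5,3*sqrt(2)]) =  [-77,-58,sqrt(3),sqrt(3),sqrt(17),3*sqrt(2),13,44*sqrt(10)/5,32,96,99,59*sqrt(17)]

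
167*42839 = 7154113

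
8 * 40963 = 327704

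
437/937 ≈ 0.466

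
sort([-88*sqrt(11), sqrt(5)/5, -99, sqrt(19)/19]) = [-88*sqrt(11), -99, sqrt(19)/19, sqrt(5)/5]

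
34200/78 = 5700/13 ≈ 438.46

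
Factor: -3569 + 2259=-1*2^1*5^1*131^1=-1310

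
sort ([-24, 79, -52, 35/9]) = [-52, -24, 35/9, 79]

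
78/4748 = 39/2374 ≈ 0.0164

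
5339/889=6+5/889 ≈ 6.01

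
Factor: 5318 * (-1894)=-1 * 2^2 * 947^1 * 2659^1=-10072292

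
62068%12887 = 10520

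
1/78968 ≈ 0.0000127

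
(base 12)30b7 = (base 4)1103023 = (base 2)1010011001011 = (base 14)1d23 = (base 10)5323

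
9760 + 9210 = 18970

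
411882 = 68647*6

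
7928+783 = 8711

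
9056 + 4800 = 13856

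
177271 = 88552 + 88719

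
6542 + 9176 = 15718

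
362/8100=181/4050 ≈ 0.0447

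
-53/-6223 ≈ 0.00852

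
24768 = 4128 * 6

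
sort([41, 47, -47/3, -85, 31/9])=[-85, -47/3, 31/9, 41, 47]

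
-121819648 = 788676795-910496443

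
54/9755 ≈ 0.00554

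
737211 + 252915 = 990126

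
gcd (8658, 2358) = 18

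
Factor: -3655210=-1*2^1*5^1*13^1*31^1*907^1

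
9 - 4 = 5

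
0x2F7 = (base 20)1HJ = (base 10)759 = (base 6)3303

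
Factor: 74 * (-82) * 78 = -1 * 2^3 * 3^1 * 13^1 * 37^1 * 41^1 = -473304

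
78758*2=157516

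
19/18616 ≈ 0.00102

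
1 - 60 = -59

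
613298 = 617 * 994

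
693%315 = 63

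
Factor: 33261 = 3^1*11087^1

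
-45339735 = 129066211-174405946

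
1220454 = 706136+514318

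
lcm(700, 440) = 15400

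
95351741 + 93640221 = 188991962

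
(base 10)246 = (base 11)204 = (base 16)f6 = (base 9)303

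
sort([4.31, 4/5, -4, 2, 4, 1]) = [-4, 4/5, 1, 2, 4, 4.31]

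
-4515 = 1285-5800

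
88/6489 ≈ 0.0136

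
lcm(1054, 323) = 20026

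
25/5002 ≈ 0.00500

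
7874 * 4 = 31496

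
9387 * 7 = 65709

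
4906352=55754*88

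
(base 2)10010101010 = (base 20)2je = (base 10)1194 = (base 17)424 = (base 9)1566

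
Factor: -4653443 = -1*4653443^1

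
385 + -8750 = -8365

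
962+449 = 1411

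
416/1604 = 104/401 ≈ 0.259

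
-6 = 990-996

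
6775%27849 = 6775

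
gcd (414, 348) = 6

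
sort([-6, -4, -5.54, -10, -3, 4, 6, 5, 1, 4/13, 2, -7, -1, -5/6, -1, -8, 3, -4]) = [-10, -8, -7, -6, -5.54, -4, -4, -3, -1, -1, -5/6, 4/13, 1, 2, 3, 4, 5, 6]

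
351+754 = 1105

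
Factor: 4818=2^1 * 3^1 * 11^1 * 73^1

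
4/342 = 2/171 ≈ 0.0117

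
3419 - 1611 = 1808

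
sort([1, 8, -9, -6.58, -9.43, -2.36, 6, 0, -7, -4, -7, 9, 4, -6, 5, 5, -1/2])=[-9.43, -9, -7, -7, -6.58, -6, -4, -2.36, -1/2, 0, 1, 4, 5, 5, 6, 8, 9]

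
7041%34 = 3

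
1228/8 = 153 + 1/2 = 153.50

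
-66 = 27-93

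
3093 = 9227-6134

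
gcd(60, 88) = 4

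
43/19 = 2 + 5/19 ≈ 2.26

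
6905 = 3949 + 2956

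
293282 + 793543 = 1086825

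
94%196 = 94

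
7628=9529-1901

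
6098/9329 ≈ 0.654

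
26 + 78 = 104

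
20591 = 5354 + 15237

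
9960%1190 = 440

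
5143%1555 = 478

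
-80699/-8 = 10087 + 3/8 ≈ 10087.38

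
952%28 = 0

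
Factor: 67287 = 3^1*11^1*2039^1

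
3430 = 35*98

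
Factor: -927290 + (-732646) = -1*2^5*3^1*17291^1 = -1659936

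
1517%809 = 708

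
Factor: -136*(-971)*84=2^5*3^1*7^1*17^1*971^1=11092704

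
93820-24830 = 68990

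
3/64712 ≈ 0.0000464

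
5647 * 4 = 22588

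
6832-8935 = -2103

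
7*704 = 4928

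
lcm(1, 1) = 1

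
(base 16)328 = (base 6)3424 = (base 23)1c3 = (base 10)808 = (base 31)q2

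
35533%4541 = 3746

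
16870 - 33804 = -16934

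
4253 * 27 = 114831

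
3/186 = 1/62 ≈ 0.0161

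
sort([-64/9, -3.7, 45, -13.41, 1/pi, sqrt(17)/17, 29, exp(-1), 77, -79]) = [-79, -13.41, -64/9, -3.7, sqrt(17)/17, 1/pi, exp(-1), 29, 45, 77]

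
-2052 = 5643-7695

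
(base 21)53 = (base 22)4k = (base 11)99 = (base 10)108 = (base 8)154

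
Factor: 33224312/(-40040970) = -1*2^2*3^(-1)*5^(-1)*11^1*19^1*31^1*53^(-1)*641^1*25183^(-1) = -16612156/20020485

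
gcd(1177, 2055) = 1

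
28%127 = 28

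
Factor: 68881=68881^1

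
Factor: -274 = -1 * 2^1 * 137^1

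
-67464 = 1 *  (-67464)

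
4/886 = 2/443 ≈ 0.00451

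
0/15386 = 0 = 0.00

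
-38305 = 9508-47813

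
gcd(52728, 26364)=26364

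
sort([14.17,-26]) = [-26,14.17]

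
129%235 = 129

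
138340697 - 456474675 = -318133978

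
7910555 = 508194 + 7402361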